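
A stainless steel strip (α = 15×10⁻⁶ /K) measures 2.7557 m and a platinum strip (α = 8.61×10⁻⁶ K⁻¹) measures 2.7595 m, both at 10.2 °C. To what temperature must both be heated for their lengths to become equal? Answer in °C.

L₁(1 + α₁ΔT) = L₂(1 + α₂ΔT) ⇒ ΔT = (L₂ − L₁)/(α₁L₁ − α₂L₂)
L₂ − L₁ = 2.7595 − 2.7557 = 3.80×10⁻³ m
α₁L₁ − α₂L₂ = 15×10⁻⁶×2.7557 − 8.61×10⁻⁶×2.7595 = 1.7576205×10⁻⁵ m/K
ΔT = 3.80×10⁻³ / 1.7576205×10⁻⁵ = 216.201 K
T = 10.2 + 216.201 = 226.401 °C

T = 226.4 °C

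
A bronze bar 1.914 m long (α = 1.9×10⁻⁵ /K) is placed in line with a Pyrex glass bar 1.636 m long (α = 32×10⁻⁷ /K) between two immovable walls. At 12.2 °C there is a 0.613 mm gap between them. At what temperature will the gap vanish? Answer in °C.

T = 26.9 °C

α₁L₁ = 3.6366×10⁻⁵ m/K, α₂L₂ = 5.2352×10⁻⁶ m/K → total 4.16012×10⁻⁵ m/K
ΔT = g/(α₁L₁+α₂L₂) = 6.13×10⁻⁴ / 4.16012×10⁻⁵ = 14.735 K
T = 12.2 + 14.735 = 26.935 °C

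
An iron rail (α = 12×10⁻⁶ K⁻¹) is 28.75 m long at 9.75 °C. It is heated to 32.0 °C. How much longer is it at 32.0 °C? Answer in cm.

|ΔT| = |32.0 − 9.75| = 22.25 K
ΔL = αL₀ΔT = (12×10⁻⁶)(28.75)(22.25) = 7.68×10⁻³ m

ΔL = 0.768 cm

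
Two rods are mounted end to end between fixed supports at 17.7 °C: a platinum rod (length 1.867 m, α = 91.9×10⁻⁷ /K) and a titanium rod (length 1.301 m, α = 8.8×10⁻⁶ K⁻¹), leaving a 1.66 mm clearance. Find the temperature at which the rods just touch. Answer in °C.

Gap closes when ΔL₁ + ΔL₂ = 1.66 mm = 1.66×10⁻³ m
(α₁L₁ + α₂L₂)ΔT = g
α₁L₁ + α₂L₂ = 91.9×10⁻⁷×1.867 + 8.8×10⁻⁶×1.301 = 2.860653×10⁻⁵ m/K
ΔT = 1.66×10⁻³ / 2.860653×10⁻⁵ = 58.029 K
T = 17.7 + 58.029 = 75.729 °C

T = 75.7 °C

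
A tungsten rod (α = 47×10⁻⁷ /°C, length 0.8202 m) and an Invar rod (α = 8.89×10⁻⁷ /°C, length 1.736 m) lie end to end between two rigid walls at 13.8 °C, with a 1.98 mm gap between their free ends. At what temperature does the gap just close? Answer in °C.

T = 381 °C

α₁L₁ = 3.85494×10⁻⁶ m/K, α₂L₂ = 1.543304×10⁻⁶ m/K → total 5.398244×10⁻⁶ m/K
ΔT = g/(α₁L₁+α₂L₂) = 1.98×10⁻³ / 5.398244×10⁻⁶ = 366.79 K
T = 13.8 + 366.79 = 380.59 °C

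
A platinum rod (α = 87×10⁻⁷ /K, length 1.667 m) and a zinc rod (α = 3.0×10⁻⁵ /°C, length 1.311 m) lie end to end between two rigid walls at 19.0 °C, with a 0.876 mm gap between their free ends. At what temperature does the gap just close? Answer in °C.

T = 35.3 °C

Gap closes when ΔL₁ + ΔL₂ = 0.876 mm = 8.76×10⁻⁴ m
(α₁L₁ + α₂L₂)ΔT = g
α₁L₁ + α₂L₂ = 87×10⁻⁷×1.667 + 3.0×10⁻⁵×1.311 = 5.38329×10⁻⁵ m/K
ΔT = 8.76×10⁻⁴ / 5.38329×10⁻⁵ = 16.273 K
T = 19.0 + 16.273 = 35.273 °C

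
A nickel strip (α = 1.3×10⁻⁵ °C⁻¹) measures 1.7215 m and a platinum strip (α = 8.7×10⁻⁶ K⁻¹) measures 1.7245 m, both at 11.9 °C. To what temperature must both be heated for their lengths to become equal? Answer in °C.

Equal length when α₁L₁ΔT − α₂L₂ΔT = L₂ − L₁ = 3.00×10⁻³ m
α₁L₁ = 2.23795×10⁻⁵, α₂L₂ = 1.500315×10⁻⁵ → Δ(αL) = 7.37635×10⁻⁶ m/K
ΔT = 3.00×10⁻³ / 7.37635×10⁻⁶ = 406.705 K, so T = 11.9 + 406.705 = 418.605 °C

T = 418.6 °C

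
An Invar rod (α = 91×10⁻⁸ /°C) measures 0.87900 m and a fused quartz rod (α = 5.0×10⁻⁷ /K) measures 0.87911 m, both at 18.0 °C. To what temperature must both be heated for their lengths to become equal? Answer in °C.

T = 323.3 °C

L₁(1 + α₁ΔT) = L₂(1 + α₂ΔT) ⇒ ΔT = (L₂ − L₁)/(α₁L₁ − α₂L₂)
L₂ − L₁ = 0.87911 − 0.87900 = 1.10×10⁻⁴ m
α₁L₁ − α₂L₂ = 91×10⁻⁸×0.87900 − 5.0×10⁻⁷×0.87911 = 3.60335×10⁻⁷ m/K
ΔT = 1.10×10⁻⁴ / 3.60335×10⁻⁷ = 305.271 K
T = 18.0 + 305.271 = 323.271 °C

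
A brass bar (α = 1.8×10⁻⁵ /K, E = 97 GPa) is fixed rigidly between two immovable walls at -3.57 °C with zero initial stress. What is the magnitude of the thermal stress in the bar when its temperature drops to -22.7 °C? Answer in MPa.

σ = 33.4 MPa

Fully constrained: the free strain ε = αΔT is blocked, so σ = Eε = EαΔT.
|ΔT| = 19.13 K
σ = 97.0×10⁹ × 1.8×10⁻⁵ × 19.13 = 3.34×10⁷ Pa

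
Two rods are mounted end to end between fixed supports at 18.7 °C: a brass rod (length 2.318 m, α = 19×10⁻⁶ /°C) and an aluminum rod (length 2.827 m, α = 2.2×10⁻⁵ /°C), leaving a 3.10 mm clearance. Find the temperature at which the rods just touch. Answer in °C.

T = 47.9 °C

Gap closes when ΔL₁ + ΔL₂ = 3.10 mm = 3.10×10⁻³ m
(α₁L₁ + α₂L₂)ΔT = g
α₁L₁ + α₂L₂ = 19×10⁻⁶×2.318 + 2.2×10⁻⁵×2.827 = 1.06236×10⁻⁴ m/K
ΔT = 3.10×10⁻³ / 1.06236×10⁻⁴ = 29.180 K
T = 18.7 + 29.180 = 47.880 °C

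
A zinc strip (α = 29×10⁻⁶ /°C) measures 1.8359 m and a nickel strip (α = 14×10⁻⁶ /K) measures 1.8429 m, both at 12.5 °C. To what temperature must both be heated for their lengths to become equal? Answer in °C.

T = 267.6 °C

Equal length when α₁L₁ΔT − α₂L₂ΔT = L₂ − L₁ = 7.00×10⁻³ m
α₁L₁ = 5.32411×10⁻⁵, α₂L₂ = 2.58006×10⁻⁵ → Δ(αL) = 2.74405×10⁻⁵ m/K
ΔT = 7.00×10⁻³ / 2.74405×10⁻⁵ = 255.097 K, so T = 12.5 + 255.097 = 267.597 °C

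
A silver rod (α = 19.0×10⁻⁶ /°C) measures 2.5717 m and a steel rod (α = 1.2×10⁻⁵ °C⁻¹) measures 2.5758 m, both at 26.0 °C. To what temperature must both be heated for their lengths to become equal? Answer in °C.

Equal length when α₁L₁ΔT − α₂L₂ΔT = L₂ − L₁ = 4.10×10⁻³ m
α₁L₁ = 4.88623×10⁻⁵, α₂L₂ = 3.09096×10⁻⁵ → Δ(αL) = 1.79527×10⁻⁵ m/K
ΔT = 4.10×10⁻³ / 1.79527×10⁻⁵ = 228.378 K, so T = 26.0 + 228.378 = 254.378 °C

T = 254.4 °C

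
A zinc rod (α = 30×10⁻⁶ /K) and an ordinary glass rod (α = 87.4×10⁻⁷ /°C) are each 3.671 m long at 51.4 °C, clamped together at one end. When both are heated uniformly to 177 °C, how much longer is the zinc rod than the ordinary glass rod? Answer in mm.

ΔT = 125.6 K
zinc: ΔL = 30×10⁻⁶ × 3.671 m × 125.6 = 1.3832×10⁻² m = 13.832 mm
ordinary glass: ΔL = 87.4×10⁻⁷ × 3.671 m × 125.6 = 4.0298×10⁻³ m = 4.0298 mm
difference = 13.832 − 4.0298 = 9.8022 mm

9.80 mm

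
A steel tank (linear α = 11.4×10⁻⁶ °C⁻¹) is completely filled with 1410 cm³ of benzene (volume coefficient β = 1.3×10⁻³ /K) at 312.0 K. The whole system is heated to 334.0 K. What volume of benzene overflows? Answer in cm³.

The tank also expands: β_container ≈ 3α = 3.42×10⁻⁵ /K
Net overflow = V₀(β_liq − 3α_cont)ΔT
β − 3α = 1.30×10⁻³ − 3.42×10⁻⁵ = 1.2658×10⁻³ /K; ΔT = 22.0 K
ΔV = 1410 × 1.2658×10⁻³ × 22.0 = 39.3 cm³

39.3 cm³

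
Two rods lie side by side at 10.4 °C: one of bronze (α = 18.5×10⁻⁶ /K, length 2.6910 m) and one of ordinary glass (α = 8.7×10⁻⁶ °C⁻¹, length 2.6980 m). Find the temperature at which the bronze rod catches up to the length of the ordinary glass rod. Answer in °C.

T = 276.4 °C

L₁(1 + α₁ΔT) = L₂(1 + α₂ΔT) ⇒ ΔT = (L₂ − L₁)/(α₁L₁ − α₂L₂)
L₂ − L₁ = 2.6980 − 2.6910 = 7.00×10⁻³ m
α₁L₁ − α₂L₂ = 18.5×10⁻⁶×2.6910 − 8.7×10⁻⁶×2.6980 = 2.63109×10⁻⁵ m/K
ΔT = 7.00×10⁻³ / 2.63109×10⁻⁵ = 266.049 K
T = 10.4 + 266.049 = 276.449 °C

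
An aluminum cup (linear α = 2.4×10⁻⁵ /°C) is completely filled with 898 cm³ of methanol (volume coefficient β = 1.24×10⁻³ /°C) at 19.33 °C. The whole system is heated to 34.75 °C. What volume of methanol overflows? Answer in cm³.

The cup also expands: β_container ≈ 3α = 7.2×10⁻⁵ /K
Net overflow = V₀(β_liq − 3α_cont)ΔT
β − 3α = 1.24×10⁻³ − 7.2×10⁻⁵ = 1.168×10⁻³ /K; ΔT = 15.42 K
ΔV = 898 × 1.168×10⁻³ × 15.42 = 16.2 cm³

16.2 cm³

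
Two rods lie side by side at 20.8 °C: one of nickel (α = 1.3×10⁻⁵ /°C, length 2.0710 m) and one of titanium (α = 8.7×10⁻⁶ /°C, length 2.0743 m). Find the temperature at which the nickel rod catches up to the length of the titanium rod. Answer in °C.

T = 392.6 °C

L₁(1 + α₁ΔT) = L₂(1 + α₂ΔT) ⇒ ΔT = (L₂ − L₁)/(α₁L₁ − α₂L₂)
L₂ − L₁ = 2.0743 − 2.0710 = 3.30×10⁻³ m
α₁L₁ − α₂L₂ = 1.3×10⁻⁵×2.0710 − 8.7×10⁻⁶×2.0743 = 8.87659×10⁻⁶ m/K
ΔT = 3.30×10⁻³ / 8.87659×10⁻⁶ = 371.764 K
T = 20.8 + 371.764 = 392.564 °C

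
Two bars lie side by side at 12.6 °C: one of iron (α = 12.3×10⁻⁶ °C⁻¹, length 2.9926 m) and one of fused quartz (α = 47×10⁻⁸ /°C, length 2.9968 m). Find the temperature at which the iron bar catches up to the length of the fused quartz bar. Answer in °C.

T = 131.2 °C

Equal length when α₁L₁ΔT − α₂L₂ΔT = L₂ − L₁ = 4.20×10⁻³ m
α₁L₁ = 3.680898×10⁻⁵, α₂L₂ = 1.408496×10⁻⁶ → Δ(αL) = 3.5400484×10⁻⁵ m/K
ΔT = 4.20×10⁻³ / 3.5400484×10⁻⁵ = 118.642 K, so T = 12.6 + 118.642 = 131.242 °C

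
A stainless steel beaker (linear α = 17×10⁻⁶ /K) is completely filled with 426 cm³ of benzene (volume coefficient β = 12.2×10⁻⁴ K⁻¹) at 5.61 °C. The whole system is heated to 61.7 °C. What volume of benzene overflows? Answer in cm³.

27.9 cm³

The beaker also expands: β_container ≈ 3α = 5.1×10⁻⁵ /K
Net overflow = V₀(β_liq − 3α_cont)ΔT
β − 3α = 1.22×10⁻³ − 5.1×10⁻⁵ = 1.169×10⁻³ /K; ΔT = 56.09 K
ΔV = 426 × 1.169×10⁻³ × 56.09 = 27.9 cm³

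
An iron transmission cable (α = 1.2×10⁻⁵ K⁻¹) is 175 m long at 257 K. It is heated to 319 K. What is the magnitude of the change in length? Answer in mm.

ΔL = 130 mm

|ΔT| = |319 − 257| = 62 K
ΔL = αL₀ΔT = (1.2×10⁻⁵)(175)(62) = 1.30×10⁻¹ m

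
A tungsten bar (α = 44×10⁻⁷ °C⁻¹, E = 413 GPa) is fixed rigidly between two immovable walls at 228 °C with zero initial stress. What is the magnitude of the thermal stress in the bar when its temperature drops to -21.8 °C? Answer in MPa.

σ = 454 MPa

Fully constrained: the free strain ε = αΔT is blocked, so σ = Eε = EαΔT.
|ΔT| = 249.8 K
σ = 413×10⁹ × 44×10⁻⁷ × 249.8 = 4.54×10⁸ Pa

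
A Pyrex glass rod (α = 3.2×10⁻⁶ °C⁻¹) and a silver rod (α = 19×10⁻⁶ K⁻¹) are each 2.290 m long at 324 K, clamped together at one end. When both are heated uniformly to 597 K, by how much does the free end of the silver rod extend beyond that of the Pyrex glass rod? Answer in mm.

ΔT = 273 K
Pyrex glass: ΔL = 3.2×10⁻⁶ × 2.290 m × 273 = 2.0005×10⁻³ m = 2.0005 mm
silver: ΔL = 19×10⁻⁶ × 2.290 m × 273 = 1.1878×10⁻² m = 11.878 mm
difference = 11.878 − 2.0005 = 9.8775 mm

9.88 mm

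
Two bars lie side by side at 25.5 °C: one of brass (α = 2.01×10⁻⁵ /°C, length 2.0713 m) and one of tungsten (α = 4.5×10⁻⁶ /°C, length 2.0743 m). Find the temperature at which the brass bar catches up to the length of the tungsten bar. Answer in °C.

T = 118.4 °C

Equal length when α₁L₁ΔT − α₂L₂ΔT = L₂ − L₁ = 3.00×10⁻³ m
α₁L₁ = 4.163313×10⁻⁵, α₂L₂ = 9.33435×10⁻⁶ → Δ(αL) = 3.229878×10⁻⁵ m/K
ΔT = 3.00×10⁻³ / 3.229878×10⁻⁵ = 92.883 K, so T = 25.5 + 92.883 = 118.383 °C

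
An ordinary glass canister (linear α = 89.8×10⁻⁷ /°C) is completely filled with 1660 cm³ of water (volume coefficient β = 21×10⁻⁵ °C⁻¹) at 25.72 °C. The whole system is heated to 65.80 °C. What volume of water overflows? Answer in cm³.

The canister also expands: β_container ≈ 3α = 2.694×10⁻⁵ /K
Net overflow = V₀(β_liq − 3α_cont)ΔT
β − 3α = 2.10×10⁻⁴ − 2.694×10⁻⁵ = 1.8306×10⁻⁴ /K; ΔT = 40.08 K
ΔV = 1660 × 1.8306×10⁻⁴ × 40.08 = 12.2 cm³

12.2 cm³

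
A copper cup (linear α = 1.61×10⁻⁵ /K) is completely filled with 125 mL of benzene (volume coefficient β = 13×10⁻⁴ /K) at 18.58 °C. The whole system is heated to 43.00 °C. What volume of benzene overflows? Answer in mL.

3.82 mL

The cup also expands: β_container ≈ 3α = 4.83×10⁻⁵ /K
Net overflow = V₀(β_liq − 3α_cont)ΔT
β − 3α = 1.30×10⁻³ − 4.83×10⁻⁵ = 1.2517×10⁻³ /K; ΔT = 24.42 K
ΔV = 125 × 1.2517×10⁻³ × 24.42 = 3.82 mL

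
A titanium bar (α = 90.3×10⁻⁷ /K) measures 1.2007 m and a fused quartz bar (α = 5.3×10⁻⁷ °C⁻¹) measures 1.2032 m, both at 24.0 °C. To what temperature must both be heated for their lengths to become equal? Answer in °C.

T = 269.0 °C

L₁(1 + α₁ΔT) = L₂(1 + α₂ΔT) ⇒ ΔT = (L₂ − L₁)/(α₁L₁ − α₂L₂)
L₂ − L₁ = 1.2032 − 1.2007 = 2.50×10⁻³ m
α₁L₁ − α₂L₂ = 90.3×10⁻⁷×1.2007 − 5.3×10⁻⁷×1.2032 = 1.0204625×10⁻⁵ m/K
ΔT = 2.50×10⁻³ / 1.0204625×10⁻⁵ = 244.987 K
T = 24.0 + 244.987 = 268.987 °C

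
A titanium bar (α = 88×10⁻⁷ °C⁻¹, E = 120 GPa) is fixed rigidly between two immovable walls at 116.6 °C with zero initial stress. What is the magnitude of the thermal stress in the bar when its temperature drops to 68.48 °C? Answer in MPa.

σ = 50.8 MPa

Fully constrained: the free strain ε = αΔT is blocked, so σ = Eε = EαΔT.
|ΔT| = 48.12 K
σ = 120×10⁹ × 88×10⁻⁷ × 48.12 = 5.08×10⁷ Pa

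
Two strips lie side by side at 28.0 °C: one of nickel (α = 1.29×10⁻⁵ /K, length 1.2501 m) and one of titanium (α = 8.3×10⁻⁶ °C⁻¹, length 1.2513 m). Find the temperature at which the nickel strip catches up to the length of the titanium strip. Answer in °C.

L₁(1 + α₁ΔT) = L₂(1 + α₂ΔT) ⇒ ΔT = (L₂ − L₁)/(α₁L₁ − α₂L₂)
L₂ − L₁ = 1.2513 − 1.2501 = 1.20×10⁻³ m
α₁L₁ − α₂L₂ = 1.29×10⁻⁵×1.2501 − 8.3×10⁻⁶×1.2513 = 5.7405×10⁻⁶ m/K
ΔT = 1.20×10⁻³ / 5.7405×10⁻⁶ = 209.041 K
T = 28.0 + 209.041 = 237.041 °C

T = 237.0 °C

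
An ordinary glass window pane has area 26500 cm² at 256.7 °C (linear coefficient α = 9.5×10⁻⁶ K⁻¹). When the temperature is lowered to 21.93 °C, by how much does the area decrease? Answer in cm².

ΔA = 118 cm²

Area coefficient ≈ 2α; |ΔT| = 234.77 K
ΔA = 2αA₀ΔT = 2(9.5×10⁻⁶)(26500)(234.77) = 118 cm²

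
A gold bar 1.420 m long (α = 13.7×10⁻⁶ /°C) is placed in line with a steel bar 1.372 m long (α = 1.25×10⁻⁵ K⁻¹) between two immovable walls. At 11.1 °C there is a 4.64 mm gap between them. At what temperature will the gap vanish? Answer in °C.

α₁L₁ = 1.9454×10⁻⁵ m/K, α₂L₂ = 1.715×10⁻⁵ m/K → total 3.6604×10⁻⁵ m/K
ΔT = g/(α₁L₁+α₂L₂) = 4.64×10⁻³ / 3.6604×10⁻⁵ = 126.76 K
T = 11.1 + 126.76 = 137.86 °C

T = 138 °C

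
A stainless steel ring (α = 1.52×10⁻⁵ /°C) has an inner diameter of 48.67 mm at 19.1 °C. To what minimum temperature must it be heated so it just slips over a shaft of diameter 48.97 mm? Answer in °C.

Required Δd = 48.97 − 48.67 = 0.30 mm
Δd = αd₀ΔT ⇒ ΔT = Δd/(αd₀) = 0.30 / (1.52×10⁻⁵ × 48.67) = 405.52 K
T_min = 19.1 + 405.52 = 424.62 °C

T = 425 °C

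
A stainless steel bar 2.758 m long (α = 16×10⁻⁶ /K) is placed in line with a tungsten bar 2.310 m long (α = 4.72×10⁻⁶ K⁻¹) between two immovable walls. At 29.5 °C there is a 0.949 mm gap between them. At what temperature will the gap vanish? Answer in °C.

Gap closes when ΔL₁ + ΔL₂ = 0.949 mm = 9.49×10⁻⁴ m
(α₁L₁ + α₂L₂)ΔT = g
α₁L₁ + α₂L₂ = 16×10⁻⁶×2.758 + 4.72×10⁻⁶×2.310 = 5.50312×10⁻⁵ m/K
ΔT = 9.49×10⁻⁴ / 5.50312×10⁻⁵ = 17.245 K
T = 29.5 + 17.245 = 46.745 °C

T = 46.7 °C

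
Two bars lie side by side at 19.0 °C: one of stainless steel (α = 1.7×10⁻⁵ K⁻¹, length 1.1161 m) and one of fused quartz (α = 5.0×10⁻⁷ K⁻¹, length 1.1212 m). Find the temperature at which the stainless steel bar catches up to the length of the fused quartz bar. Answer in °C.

Equal length when α₁L₁ΔT − α₂L₂ΔT = L₂ − L₁ = 5.10×10⁻³ m
α₁L₁ = 1.89737×10⁻⁵, α₂L₂ = 5.606×10⁻⁷ → Δ(αL) = 1.84131×10⁻⁵ m/K
ΔT = 5.10×10⁻³ / 1.84131×10⁻⁵ = 276.977 K, so T = 19.0 + 276.977 = 295.977 °C

T = 296.0 °C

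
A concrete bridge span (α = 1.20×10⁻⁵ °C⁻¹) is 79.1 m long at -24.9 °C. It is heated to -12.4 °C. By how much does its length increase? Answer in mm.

ΔL = 11.9 mm

|ΔT| = |-12.4 − (-24.9)| = 12.5 K
ΔL = αL₀ΔT = (1.20×10⁻⁵)(79.1)(12.5) = 1.19×10⁻² m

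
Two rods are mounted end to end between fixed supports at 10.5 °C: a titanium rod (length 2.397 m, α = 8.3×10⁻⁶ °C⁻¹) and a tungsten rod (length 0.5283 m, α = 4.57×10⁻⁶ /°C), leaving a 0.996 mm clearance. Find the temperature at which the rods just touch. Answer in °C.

T = 55.1 °C

Gap closes when ΔL₁ + ΔL₂ = 0.996 mm = 9.96×10⁻⁴ m
(α₁L₁ + α₂L₂)ΔT = g
α₁L₁ + α₂L₂ = 8.3×10⁻⁶×2.397 + 4.57×10⁻⁶×0.5283 = 2.2309431×10⁻⁵ m/K
ΔT = 9.96×10⁻⁴ / 2.2309431×10⁻⁵ = 44.645 K
T = 10.5 + 44.645 = 55.145 °C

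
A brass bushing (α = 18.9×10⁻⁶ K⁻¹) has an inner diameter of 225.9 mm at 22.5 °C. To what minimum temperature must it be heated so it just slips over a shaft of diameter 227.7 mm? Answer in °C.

T = 444 °C

Required Δd = 227.7 − 225.9 = 1.8 mm
Δd = αd₀ΔT ⇒ ΔT = Δd/(αd₀) = 1.8 / (18.9×10⁻⁶ × 225.9) = 421.59 K
T_min = 22.5 + 421.59 = 444.09 °C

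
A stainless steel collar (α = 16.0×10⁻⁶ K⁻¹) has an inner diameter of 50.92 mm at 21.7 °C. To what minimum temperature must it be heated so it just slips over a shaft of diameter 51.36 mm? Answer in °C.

T = 562 °C

Required Δd = 51.36 − 50.92 = 0.44 mm
Δd = αd₀ΔT ⇒ ΔT = Δd/(αd₀) = 0.44 / (16.0×10⁻⁶ × 50.92) = 540.06 K
T_min = 21.7 + 540.06 = 561.76 °C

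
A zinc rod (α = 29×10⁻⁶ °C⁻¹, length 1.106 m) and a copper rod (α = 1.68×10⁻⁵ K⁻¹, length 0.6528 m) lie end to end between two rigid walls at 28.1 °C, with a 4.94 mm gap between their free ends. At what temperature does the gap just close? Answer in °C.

α₁L₁ = 3.2074×10⁻⁵ m/K, α₂L₂ = 1.096704×10⁻⁵ m/K → total 4.304104×10⁻⁵ m/K
ΔT = g/(α₁L₁+α₂L₂) = 4.94×10⁻³ / 4.304104×10⁻⁵ = 114.77 K
T = 28.1 + 114.77 = 142.87 °C

T = 143 °C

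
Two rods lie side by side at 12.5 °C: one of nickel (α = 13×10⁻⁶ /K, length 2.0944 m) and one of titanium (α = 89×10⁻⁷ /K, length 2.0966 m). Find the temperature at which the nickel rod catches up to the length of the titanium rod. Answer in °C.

T = 269.3 °C

L₁(1 + α₁ΔT) = L₂(1 + α₂ΔT) ⇒ ΔT = (L₂ − L₁)/(α₁L₁ − α₂L₂)
L₂ − L₁ = 2.0966 − 2.0944 = 2.20×10⁻³ m
α₁L₁ − α₂L₂ = 13×10⁻⁶×2.0944 − 89×10⁻⁷×2.0966 = 8.56746×10⁻⁶ m/K
ΔT = 2.20×10⁻³ / 8.56746×10⁻⁶ = 256.786 K
T = 12.5 + 256.786 = 269.286 °C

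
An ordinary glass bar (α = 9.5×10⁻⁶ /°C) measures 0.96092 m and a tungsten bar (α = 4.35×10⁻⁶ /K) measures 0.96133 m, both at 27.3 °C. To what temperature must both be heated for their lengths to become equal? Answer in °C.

T = 110.2 °C

L₁(1 + α₁ΔT) = L₂(1 + α₂ΔT) ⇒ ΔT = (L₂ − L₁)/(α₁L₁ − α₂L₂)
L₂ − L₁ = 0.96133 − 0.96092 = 4.10×10⁻⁴ m
α₁L₁ − α₂L₂ = 9.5×10⁻⁶×0.96092 − 4.35×10⁻⁶×0.96133 = 4.9469545×10⁻⁶ m/K
ΔT = 4.10×10⁻⁴ / 4.9469545×10⁻⁶ = 82.879 K
T = 27.3 + 82.879 = 110.179 °C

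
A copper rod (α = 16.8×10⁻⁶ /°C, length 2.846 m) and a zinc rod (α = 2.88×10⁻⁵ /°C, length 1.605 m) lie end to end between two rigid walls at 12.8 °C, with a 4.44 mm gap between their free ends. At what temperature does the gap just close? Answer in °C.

T = 60.0 °C

α₁L₁ = 4.78128×10⁻⁵ m/K, α₂L₂ = 4.6224×10⁻⁵ m/K → total 9.40368×10⁻⁵ m/K
ΔT = g/(α₁L₁+α₂L₂) = 4.44×10⁻³ / 9.40368×10⁻⁵ = 47.216 K
T = 12.8 + 47.216 = 60.016 °C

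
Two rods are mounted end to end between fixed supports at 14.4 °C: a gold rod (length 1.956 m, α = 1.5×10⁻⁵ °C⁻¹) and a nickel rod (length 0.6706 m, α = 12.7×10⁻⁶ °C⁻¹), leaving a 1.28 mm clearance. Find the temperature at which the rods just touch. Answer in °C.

T = 48.2 °C

α₁L₁ = 2.934×10⁻⁵ m/K, α₂L₂ = 8.51662×10⁻⁶ m/K → total 3.785662×10⁻⁵ m/K
ΔT = g/(α₁L₁+α₂L₂) = 1.28×10⁻³ / 3.785662×10⁻⁵ = 33.812 K
T = 14.4 + 33.812 = 48.212 °C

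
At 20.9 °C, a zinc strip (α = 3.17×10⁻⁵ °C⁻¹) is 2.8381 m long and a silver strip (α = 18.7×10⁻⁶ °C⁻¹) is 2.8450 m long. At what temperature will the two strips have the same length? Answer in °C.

L₁(1 + α₁ΔT) = L₂(1 + α₂ΔT) ⇒ ΔT = (L₂ − L₁)/(α₁L₁ − α₂L₂)
L₂ − L₁ = 2.8450 − 2.8381 = 6.90×10⁻³ m
α₁L₁ − α₂L₂ = 3.17×10⁻⁵×2.8381 − 18.7×10⁻⁶×2.8450 = 3.676627×10⁻⁵ m/K
ΔT = 6.90×10⁻³ / 3.676627×10⁻⁵ = 187.672 K
T = 20.9 + 187.672 = 208.572 °C

T = 208.6 °C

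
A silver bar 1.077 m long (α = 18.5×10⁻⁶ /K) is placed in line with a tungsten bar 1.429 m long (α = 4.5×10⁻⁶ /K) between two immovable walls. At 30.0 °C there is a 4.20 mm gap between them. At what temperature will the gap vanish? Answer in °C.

T = 189 °C

α₁L₁ = 1.99245×10⁻⁵ m/K, α₂L₂ = 6.4305×10⁻⁶ m/K → total 2.6355×10⁻⁵ m/K
ΔT = g/(α₁L₁+α₂L₂) = 4.20×10⁻³ / 2.6355×10⁻⁵ = 159.36 K
T = 30.0 + 159.36 = 189.36 °C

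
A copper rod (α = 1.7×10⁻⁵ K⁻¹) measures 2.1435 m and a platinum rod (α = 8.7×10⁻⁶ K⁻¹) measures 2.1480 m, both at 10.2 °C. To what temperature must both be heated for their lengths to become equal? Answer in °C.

Equal length when α₁L₁ΔT − α₂L₂ΔT = L₂ − L₁ = 4.50×10⁻³ m
α₁L₁ = 3.64395×10⁻⁵, α₂L₂ = 1.86876×10⁻⁵ → Δ(αL) = 1.77519×10⁻⁵ m/K
ΔT = 4.50×10⁻³ / 1.77519×10⁻⁵ = 253.494 K, so T = 10.2 + 253.494 = 263.694 °C

T = 263.7 °C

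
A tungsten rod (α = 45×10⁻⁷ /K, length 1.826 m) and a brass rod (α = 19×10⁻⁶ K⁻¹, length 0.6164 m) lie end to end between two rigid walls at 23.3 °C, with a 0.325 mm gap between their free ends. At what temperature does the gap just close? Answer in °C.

T = 39.6 °C

α₁L₁ = 8.217×10⁻⁶ m/K, α₂L₂ = 1.17116×10⁻⁵ m/K → total 1.99286×10⁻⁵ m/K
ΔT = g/(α₁L₁+α₂L₂) = 3.25×10⁻⁴ / 1.99286×10⁻⁵ = 16.308 K
T = 23.3 + 16.308 = 39.608 °C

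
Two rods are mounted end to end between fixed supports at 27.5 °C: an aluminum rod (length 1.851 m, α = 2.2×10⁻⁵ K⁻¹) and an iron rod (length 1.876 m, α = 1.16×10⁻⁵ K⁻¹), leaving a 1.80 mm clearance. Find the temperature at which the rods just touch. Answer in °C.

Gap closes when ΔL₁ + ΔL₂ = 1.80 mm = 1.80×10⁻³ m
(α₁L₁ + α₂L₂)ΔT = g
α₁L₁ + α₂L₂ = 2.2×10⁻⁵×1.851 + 1.16×10⁻⁵×1.876 = 6.24836×10⁻⁵ m/K
ΔT = 1.80×10⁻³ / 6.24836×10⁻⁵ = 28.808 K
T = 27.5 + 28.808 = 56.308 °C

T = 56.3 °C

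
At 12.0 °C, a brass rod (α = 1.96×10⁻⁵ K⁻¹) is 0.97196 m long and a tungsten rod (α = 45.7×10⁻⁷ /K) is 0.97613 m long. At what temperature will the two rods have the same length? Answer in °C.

Equal length when α₁L₁ΔT − α₂L₂ΔT = L₂ − L₁ = 4.17×10⁻³ m
α₁L₁ = 1.9050416×10⁻⁵, α₂L₂ = 4.4609141×10⁻⁶ → Δ(αL) = 1.45895019×10⁻⁵ m/K
ΔT = 4.17×10⁻³ / 1.45895019×10⁻⁵ = 285.822 K, so T = 12.0 + 285.822 = 297.822 °C

T = 297.8 °C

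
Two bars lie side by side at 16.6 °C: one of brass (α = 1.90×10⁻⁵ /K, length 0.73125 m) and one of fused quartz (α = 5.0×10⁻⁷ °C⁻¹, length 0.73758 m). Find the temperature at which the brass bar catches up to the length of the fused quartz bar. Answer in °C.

Equal length when α₁L₁ΔT − α₂L₂ΔT = L₂ − L₁ = 6.33×10⁻³ m
α₁L₁ = 1.389375×10⁻⁵, α₂L₂ = 3.6879×10⁻⁷ → Δ(αL) = 1.352496×10⁻⁵ m/K
ΔT = 6.33×10⁻³ / 1.352496×10⁻⁵ = 468.024 K, so T = 16.6 + 468.024 = 484.624 °C

T = 484.6 °C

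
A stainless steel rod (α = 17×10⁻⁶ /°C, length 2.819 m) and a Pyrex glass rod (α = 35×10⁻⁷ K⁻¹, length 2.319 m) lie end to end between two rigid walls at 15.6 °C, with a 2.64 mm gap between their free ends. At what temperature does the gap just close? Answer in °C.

α₁L₁ = 4.7923×10⁻⁵ m/K, α₂L₂ = 8.1165×10⁻⁶ m/K → total 5.60395×10⁻⁵ m/K
ΔT = g/(α₁L₁+α₂L₂) = 2.64×10⁻³ / 5.60395×10⁻⁵ = 47.110 K
T = 15.6 + 47.110 = 62.710 °C

T = 62.7 °C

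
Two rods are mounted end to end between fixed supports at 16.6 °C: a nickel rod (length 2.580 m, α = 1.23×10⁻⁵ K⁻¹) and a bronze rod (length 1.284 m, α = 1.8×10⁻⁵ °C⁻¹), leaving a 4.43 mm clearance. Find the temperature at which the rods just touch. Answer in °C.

T = 97.4 °C

α₁L₁ = 3.1734×10⁻⁵ m/K, α₂L₂ = 2.3112×10⁻⁵ m/K → total 5.4846×10⁻⁵ m/K
ΔT = g/(α₁L₁+α₂L₂) = 4.43×10⁻³ / 5.4846×10⁻⁵ = 80.772 K
T = 16.6 + 80.772 = 97.372 °C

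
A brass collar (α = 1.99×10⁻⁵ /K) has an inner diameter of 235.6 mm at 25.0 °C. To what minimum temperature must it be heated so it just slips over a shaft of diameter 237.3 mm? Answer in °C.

Required Δd = 237.3 − 235.6 = 1.7 mm
Δd = αd₀ΔT ⇒ ΔT = Δd/(αd₀) = 1.7 / (1.99×10⁻⁵ × 235.6) = 362.59 K
T_min = 25.0 + 362.59 = 387.59 °C

T = 388 °C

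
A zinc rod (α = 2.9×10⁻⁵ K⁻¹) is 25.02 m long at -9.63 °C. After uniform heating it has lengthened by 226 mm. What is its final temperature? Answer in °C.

ΔL = αL₀ΔT ⇒ ΔT = ΔL / (αL₀)
ΔT = 226×10⁻³ m / (2.9×10⁻⁵ × 25.02 m) = 311.47 K
T = -9.63 + 311.47 = 301.84 °C

T = 302 °C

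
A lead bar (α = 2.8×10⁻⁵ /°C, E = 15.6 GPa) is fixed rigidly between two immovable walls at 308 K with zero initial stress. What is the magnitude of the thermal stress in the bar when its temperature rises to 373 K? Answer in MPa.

Fully constrained: the free strain ε = αΔT is blocked, so σ = Eε = EαΔT.
|ΔT| = 65 K
σ = 15.6×10⁹ × 2.8×10⁻⁵ × 65 = 2.84×10⁷ Pa

σ = 28.4 MPa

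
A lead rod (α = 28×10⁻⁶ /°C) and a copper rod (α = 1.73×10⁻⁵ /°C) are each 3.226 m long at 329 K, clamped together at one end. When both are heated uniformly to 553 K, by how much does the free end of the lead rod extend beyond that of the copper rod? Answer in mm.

ΔT = 224 K
lead: ΔL = 28×10⁻⁶ × 3.226 m × 224 = 2.0233×10⁻² m = 20.233 mm
copper: ΔL = 1.73×10⁻⁵ × 3.226 m × 224 = 1.2501×10⁻² m = 12.501 mm
difference = 20.233 − 12.501 = 7.732 mm

7.73 mm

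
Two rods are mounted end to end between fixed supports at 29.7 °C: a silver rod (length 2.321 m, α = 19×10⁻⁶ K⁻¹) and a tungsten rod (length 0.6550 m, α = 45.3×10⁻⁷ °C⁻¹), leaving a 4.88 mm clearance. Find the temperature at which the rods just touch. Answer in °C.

T = 133 °C

α₁L₁ = 4.4099×10⁻⁵ m/K, α₂L₂ = 2.96715×10⁻⁶ m/K → total 4.706615×10⁻⁵ m/K
ΔT = g/(α₁L₁+α₂L₂) = 4.88×10⁻³ / 4.706615×10⁻⁵ = 103.68 K
T = 29.7 + 103.68 = 133.38 °C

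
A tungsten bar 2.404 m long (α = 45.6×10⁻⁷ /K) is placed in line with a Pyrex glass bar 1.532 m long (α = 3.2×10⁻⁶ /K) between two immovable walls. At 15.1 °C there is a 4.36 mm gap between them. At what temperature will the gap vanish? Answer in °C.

α₁L₁ = 1.096224×10⁻⁵ m/K, α₂L₂ = 4.9024×10⁻⁶ m/K → total 1.586464×10⁻⁵ m/K
ΔT = g/(α₁L₁+α₂L₂) = 4.36×10⁻³ / 1.586464×10⁻⁵ = 274.83 K
T = 15.1 + 274.83 = 289.93 °C

T = 290 °C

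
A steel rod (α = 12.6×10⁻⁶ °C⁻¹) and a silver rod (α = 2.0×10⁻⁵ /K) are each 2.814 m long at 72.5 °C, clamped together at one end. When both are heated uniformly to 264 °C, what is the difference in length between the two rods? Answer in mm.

ΔT = 191.5 K
steel: ΔL = 12.6×10⁻⁶ × 2.814 m × 191.5 = 6.7899×10⁻³ m = 6.7899 mm
silver: ΔL = 2.0×10⁻⁵ × 2.814 m × 191.5 = 1.0778×10⁻² m = 10.778 mm
difference = 10.778 − 6.7899 = 3.9881 mm

3.99 mm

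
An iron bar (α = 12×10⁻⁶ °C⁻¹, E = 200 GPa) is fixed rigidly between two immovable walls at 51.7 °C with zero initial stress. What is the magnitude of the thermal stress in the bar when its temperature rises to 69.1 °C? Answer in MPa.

σ = 41.8 MPa

Fully constrained: the free strain ε = αΔT is blocked, so σ = Eε = EαΔT.
|ΔT| = 17.4 K
σ = 200×10⁹ × 12×10⁻⁶ × 17.4 = 4.18×10⁷ Pa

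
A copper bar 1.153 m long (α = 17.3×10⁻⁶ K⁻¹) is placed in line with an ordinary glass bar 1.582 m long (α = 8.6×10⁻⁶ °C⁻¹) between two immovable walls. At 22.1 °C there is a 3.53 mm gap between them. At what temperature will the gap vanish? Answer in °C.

T = 127 °C

Gap closes when ΔL₁ + ΔL₂ = 3.53 mm = 3.53×10⁻³ m
(α₁L₁ + α₂L₂)ΔT = g
α₁L₁ + α₂L₂ = 17.3×10⁻⁶×1.153 + 8.6×10⁻⁶×1.582 = 3.35521×10⁻⁵ m/K
ΔT = 3.53×10⁻³ / 3.35521×10⁻⁵ = 105.21 K
T = 22.1 + 105.21 = 127.31 °C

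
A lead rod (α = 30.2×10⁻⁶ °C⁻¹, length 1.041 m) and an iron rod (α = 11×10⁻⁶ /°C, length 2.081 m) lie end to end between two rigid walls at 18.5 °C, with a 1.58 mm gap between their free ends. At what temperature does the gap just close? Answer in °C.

Gap closes when ΔL₁ + ΔL₂ = 1.58 mm = 1.58×10⁻³ m
(α₁L₁ + α₂L₂)ΔT = g
α₁L₁ + α₂L₂ = 30.2×10⁻⁶×1.041 + 11×10⁻⁶×2.081 = 5.43292×10⁻⁵ m/K
ΔT = 1.58×10⁻³ / 5.43292×10⁻⁵ = 29.082 K
T = 18.5 + 29.082 = 47.582 °C

T = 47.6 °C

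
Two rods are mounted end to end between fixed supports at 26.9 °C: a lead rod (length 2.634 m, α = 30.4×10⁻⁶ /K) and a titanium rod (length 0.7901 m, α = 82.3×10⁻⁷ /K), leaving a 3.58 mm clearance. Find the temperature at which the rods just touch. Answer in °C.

Gap closes when ΔL₁ + ΔL₂ = 3.58 mm = 3.58×10⁻³ m
(α₁L₁ + α₂L₂)ΔT = g
α₁L₁ + α₂L₂ = 30.4×10⁻⁶×2.634 + 82.3×10⁻⁷×0.7901 = 8.6576123×10⁻⁵ m/K
ΔT = 3.58×10⁻³ / 8.6576123×10⁻⁵ = 41.351 K
T = 26.9 + 41.351 = 68.251 °C

T = 68.3 °C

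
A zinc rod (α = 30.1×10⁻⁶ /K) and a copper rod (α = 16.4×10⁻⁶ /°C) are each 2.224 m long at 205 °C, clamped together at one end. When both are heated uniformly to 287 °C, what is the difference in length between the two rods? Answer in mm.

2.50 mm

ΔT = 82 K
zinc: ΔL = 30.1×10⁻⁶ × 2.224 m × 82 = 5.4893×10⁻³ m = 5.4893 mm
copper: ΔL = 16.4×10⁻⁶ × 2.224 m × 82 = 2.9908×10⁻³ m = 2.9908 mm
difference = 5.4893 − 2.9908 = 2.4985 mm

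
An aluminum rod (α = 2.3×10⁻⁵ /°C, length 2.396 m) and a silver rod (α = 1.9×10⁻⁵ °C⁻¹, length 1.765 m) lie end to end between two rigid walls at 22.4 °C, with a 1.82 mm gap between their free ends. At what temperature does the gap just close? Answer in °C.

T = 42.9 °C

Gap closes when ΔL₁ + ΔL₂ = 1.82 mm = 1.82×10⁻³ m
(α₁L₁ + α₂L₂)ΔT = g
α₁L₁ + α₂L₂ = 2.3×10⁻⁵×2.396 + 1.9×10⁻⁵×1.765 = 8.8643×10⁻⁵ m/K
ΔT = 1.82×10⁻³ / 8.8643×10⁻⁵ = 20.532 K
T = 22.4 + 20.532 = 42.932 °C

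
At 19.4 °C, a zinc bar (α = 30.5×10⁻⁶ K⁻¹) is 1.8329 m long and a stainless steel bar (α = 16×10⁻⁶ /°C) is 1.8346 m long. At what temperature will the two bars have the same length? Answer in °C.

L₁(1 + α₁ΔT) = L₂(1 + α₂ΔT) ⇒ ΔT = (L₂ − L₁)/(α₁L₁ − α₂L₂)
L₂ − L₁ = 1.8346 − 1.8329 = 1.70×10⁻³ m
α₁L₁ − α₂L₂ = 30.5×10⁻⁶×1.8329 − 16×10⁻⁶×1.8346 = 2.654985×10⁻⁵ m/K
ΔT = 1.70×10⁻³ / 2.654985×10⁻⁵ = 64.0305 K
T = 19.4 + 64.0305 = 83.4305 °C

T = 83.43 °C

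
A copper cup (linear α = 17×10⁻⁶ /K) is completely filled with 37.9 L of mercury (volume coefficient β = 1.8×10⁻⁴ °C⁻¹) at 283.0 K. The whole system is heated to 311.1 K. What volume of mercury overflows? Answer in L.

0.137 L

The cup also expands: β_container ≈ 3α = 5.1×10⁻⁵ /K
Net overflow = V₀(β_liq − 3α_cont)ΔT
β − 3α = 1.80×10⁻⁴ − 5.1×10⁻⁵ = 1.29×10⁻⁴ /K; ΔT = 28.1 K
ΔV = 37.9 × 1.29×10⁻⁴ × 28.1 = 0.137 L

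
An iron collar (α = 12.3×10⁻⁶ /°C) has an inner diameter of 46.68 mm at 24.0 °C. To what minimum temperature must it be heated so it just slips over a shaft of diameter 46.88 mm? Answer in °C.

Required Δd = 46.88 − 46.68 = 0.20 mm
Δd = αd₀ΔT ⇒ ΔT = Δd/(αd₀) = 0.20 / (12.3×10⁻⁶ × 46.68) = 348.33 K
T_min = 24.0 + 348.33 = 372.33 °C

T = 372 °C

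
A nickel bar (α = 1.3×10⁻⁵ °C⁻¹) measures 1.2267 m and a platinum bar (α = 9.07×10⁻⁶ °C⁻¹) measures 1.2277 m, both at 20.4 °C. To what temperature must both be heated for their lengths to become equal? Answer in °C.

L₁(1 + α₁ΔT) = L₂(1 + α₂ΔT) ⇒ ΔT = (L₂ − L₁)/(α₁L₁ − α₂L₂)
L₂ − L₁ = 1.2277 − 1.2267 = 1.00×10⁻³ m
α₁L₁ − α₂L₂ = 1.3×10⁻⁵×1.2267 − 9.07×10⁻⁶×1.2277 = 4.811861×10⁻⁶ m/K
ΔT = 1.00×10⁻³ / 4.811861×10⁻⁶ = 207.820 K
T = 20.4 + 207.820 = 228.220 °C

T = 228.2 °C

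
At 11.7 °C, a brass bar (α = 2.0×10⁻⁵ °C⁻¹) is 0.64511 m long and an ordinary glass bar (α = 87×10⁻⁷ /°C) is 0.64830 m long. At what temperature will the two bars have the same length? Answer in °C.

T = 451.0 °C

Equal length when α₁L₁ΔT − α₂L₂ΔT = L₂ − L₁ = 3.19×10⁻³ m
α₁L₁ = 1.29022×10⁻⁵, α₂L₂ = 5.64021×10⁻⁶ → Δ(αL) = 7.26199×10⁻⁶ m/K
ΔT = 3.19×10⁻³ / 7.26199×10⁻⁶ = 439.274 K, so T = 11.7 + 439.274 = 450.974 °C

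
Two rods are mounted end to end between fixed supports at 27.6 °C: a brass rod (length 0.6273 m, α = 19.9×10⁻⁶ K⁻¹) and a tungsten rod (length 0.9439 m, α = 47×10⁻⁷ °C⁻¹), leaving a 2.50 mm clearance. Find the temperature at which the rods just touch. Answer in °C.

Gap closes when ΔL₁ + ΔL₂ = 2.50 mm = 2.50×10⁻³ m
(α₁L₁ + α₂L₂)ΔT = g
α₁L₁ + α₂L₂ = 19.9×10⁻⁶×0.6273 + 47×10⁻⁷×0.9439 = 1.69196×10⁻⁵ m/K
ΔT = 2.50×10⁻³ / 1.69196×10⁻⁵ = 147.76 K
T = 27.6 + 147.76 = 175.36 °C

T = 175 °C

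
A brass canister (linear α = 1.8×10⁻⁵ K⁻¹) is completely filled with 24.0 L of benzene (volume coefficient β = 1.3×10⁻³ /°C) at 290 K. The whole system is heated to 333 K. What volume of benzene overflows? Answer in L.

The canister also expands: β_container ≈ 3α = 5.4×10⁻⁵ /K
Net overflow = V₀(β_liq − 3α_cont)ΔT
β − 3α = 1.30×10⁻³ − 5.4×10⁻⁵ = 1.246×10⁻³ /K; ΔT = 43 K
ΔV = 24.0 × 1.246×10⁻³ × 43 = 1.29 L

1.29 L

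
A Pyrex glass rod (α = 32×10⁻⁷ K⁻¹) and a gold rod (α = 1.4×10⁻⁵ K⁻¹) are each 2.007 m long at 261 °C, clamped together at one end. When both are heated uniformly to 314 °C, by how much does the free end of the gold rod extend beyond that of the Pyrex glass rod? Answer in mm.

ΔT = 53 K
Pyrex glass: ΔL = 32×10⁻⁷ × 2.007 m × 53 = 3.4039×10⁻⁴ m = 0.34039 mm
gold: ΔL = 1.4×10⁻⁵ × 2.007 m × 53 = 1.4892×10⁻³ m = 1.4892 mm
difference = 1.4892 − 0.34039 = 1.14881 mm

1.15 mm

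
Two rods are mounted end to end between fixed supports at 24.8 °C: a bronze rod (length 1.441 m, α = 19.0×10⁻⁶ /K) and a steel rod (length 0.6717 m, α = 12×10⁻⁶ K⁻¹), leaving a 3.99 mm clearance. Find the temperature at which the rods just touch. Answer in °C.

α₁L₁ = 2.7379×10⁻⁵ m/K, α₂L₂ = 8.0604×10⁻⁶ m/K → total 3.54394×10⁻⁵ m/K
ΔT = g/(α₁L₁+α₂L₂) = 3.99×10⁻³ / 3.54394×10⁻⁵ = 112.59 K
T = 24.8 + 112.59 = 137.39 °C

T = 137 °C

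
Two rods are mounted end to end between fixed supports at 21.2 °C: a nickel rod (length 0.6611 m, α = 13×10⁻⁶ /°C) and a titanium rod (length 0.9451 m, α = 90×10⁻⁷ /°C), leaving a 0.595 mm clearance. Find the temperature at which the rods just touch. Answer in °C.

T = 56.0 °C

Gap closes when ΔL₁ + ΔL₂ = 0.595 mm = 5.95×10⁻⁴ m
(α₁L₁ + α₂L₂)ΔT = g
α₁L₁ + α₂L₂ = 13×10⁻⁶×0.6611 + 90×10⁻⁷×0.9451 = 1.71002×10⁻⁵ m/K
ΔT = 5.95×10⁻⁴ / 1.71002×10⁻⁵ = 34.795 K
T = 21.2 + 34.795 = 55.995 °C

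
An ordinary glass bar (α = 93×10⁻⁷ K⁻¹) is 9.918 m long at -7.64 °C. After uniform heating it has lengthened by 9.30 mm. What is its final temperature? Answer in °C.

T = 93.2 °C

ΔL = αL₀ΔT ⇒ ΔT = ΔL / (αL₀)
ΔT = 9.30×10⁻³ m / (93×10⁻⁷ × 9.918 m) = 100.827 K
T = -7.64 + 100.827 = 93.187 °C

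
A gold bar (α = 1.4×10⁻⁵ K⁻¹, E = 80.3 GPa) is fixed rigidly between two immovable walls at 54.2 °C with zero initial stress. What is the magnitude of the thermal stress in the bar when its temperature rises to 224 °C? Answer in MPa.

σ = 191 MPa

Fully constrained: the free strain ε = αΔT is blocked, so σ = Eε = EαΔT.
|ΔT| = 169.8 K
σ = 80.3×10⁹ × 1.4×10⁻⁵ × 169.8 = 1.91×10⁸ Pa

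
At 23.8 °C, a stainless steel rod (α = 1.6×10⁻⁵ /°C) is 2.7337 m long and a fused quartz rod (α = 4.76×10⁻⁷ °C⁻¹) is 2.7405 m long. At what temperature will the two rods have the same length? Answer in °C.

L₁(1 + α₁ΔT) = L₂(1 + α₂ΔT) ⇒ ΔT = (L₂ − L₁)/(α₁L₁ − α₂L₂)
L₂ − L₁ = 2.7405 − 2.7337 = 6.80×10⁻³ m
α₁L₁ − α₂L₂ = 1.6×10⁻⁵×2.7337 − 4.76×10⁻⁷×2.7405 = 4.2434722×10⁻⁵ m/K
ΔT = 6.80×10⁻³ / 4.2434722×10⁻⁵ = 160.246 K
T = 23.8 + 160.246 = 184.046 °C

T = 184.0 °C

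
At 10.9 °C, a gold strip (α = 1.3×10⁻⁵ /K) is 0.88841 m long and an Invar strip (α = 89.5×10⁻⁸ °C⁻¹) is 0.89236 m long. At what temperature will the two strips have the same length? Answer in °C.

L₁(1 + α₁ΔT) = L₂(1 + α₂ΔT) ⇒ ΔT = (L₂ − L₁)/(α₁L₁ − α₂L₂)
L₂ − L₁ = 0.89236 − 0.88841 = 3.95×10⁻³ m
α₁L₁ − α₂L₂ = 1.3×10⁻⁵×0.88841 − 89.5×10⁻⁸×0.89236 = 1.07506678×10⁻⁵ m/K
ΔT = 3.95×10⁻³ / 1.07506678×10⁻⁵ = 367.419 K
T = 10.9 + 367.419 = 378.319 °C

T = 378.3 °C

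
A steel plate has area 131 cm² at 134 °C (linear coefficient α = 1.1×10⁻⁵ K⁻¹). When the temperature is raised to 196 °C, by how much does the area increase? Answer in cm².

Area coefficient ≈ 2α; |ΔT| = 62 K
ΔA = 2αA₀ΔT = 2(1.1×10⁻⁵)(131)(62) = 0.179 cm²

ΔA = 0.179 cm²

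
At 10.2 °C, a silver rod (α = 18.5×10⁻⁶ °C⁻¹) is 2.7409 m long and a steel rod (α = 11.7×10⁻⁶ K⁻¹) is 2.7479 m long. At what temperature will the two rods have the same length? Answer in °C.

T = 387.4 °C

L₁(1 + α₁ΔT) = L₂(1 + α₂ΔT) ⇒ ΔT = (L₂ − L₁)/(α₁L₁ − α₂L₂)
L₂ − L₁ = 2.7479 − 2.7409 = 7.00×10⁻³ m
α₁L₁ − α₂L₂ = 18.5×10⁻⁶×2.7409 − 11.7×10⁻⁶×2.7479 = 1.855622×10⁻⁵ m/K
ΔT = 7.00×10⁻³ / 1.855622×10⁻⁵ = 377.232 K
T = 10.2 + 377.232 = 387.432 °C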